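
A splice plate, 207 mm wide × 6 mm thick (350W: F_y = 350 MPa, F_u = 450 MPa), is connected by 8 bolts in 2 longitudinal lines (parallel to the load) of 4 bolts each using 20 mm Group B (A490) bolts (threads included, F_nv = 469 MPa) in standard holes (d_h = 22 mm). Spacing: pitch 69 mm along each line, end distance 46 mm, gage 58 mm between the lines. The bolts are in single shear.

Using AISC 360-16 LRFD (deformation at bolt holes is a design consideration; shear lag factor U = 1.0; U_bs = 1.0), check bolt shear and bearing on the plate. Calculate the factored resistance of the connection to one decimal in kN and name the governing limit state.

753.3 kN (bearing governs)

Bolt shear: A_b = π(20)²/4 = 314.16 mm². φR_n = 0.75 × 469 × 314.16 × 8 × 1 = 884.0 kN.
Bearing (6 mm plate, F_u = 450 MPa): end bolts L_c = 46 − 22/2 = 35, R_n = min(1.2×35×6×450, 2.4×20×6×450) = 113.4 kN/bolt; interior L_c = 69 − 22 = 47, R_n = 129.6 kN/bolt. φR_n = 0.75 × (2×113.4 + 6×129.6) = 753.3 kN.
Governing: min(884.0, 753.3) = 753.3 kN → bearing.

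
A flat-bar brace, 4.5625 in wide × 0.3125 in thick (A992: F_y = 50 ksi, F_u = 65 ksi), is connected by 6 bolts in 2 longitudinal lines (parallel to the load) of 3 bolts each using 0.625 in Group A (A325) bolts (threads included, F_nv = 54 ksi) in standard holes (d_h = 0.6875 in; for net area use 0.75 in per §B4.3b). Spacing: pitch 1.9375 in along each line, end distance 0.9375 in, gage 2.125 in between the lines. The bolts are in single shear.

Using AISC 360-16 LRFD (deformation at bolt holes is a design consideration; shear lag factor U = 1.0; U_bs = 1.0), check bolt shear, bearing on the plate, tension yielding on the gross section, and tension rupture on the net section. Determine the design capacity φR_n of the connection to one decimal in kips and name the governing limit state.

Bolt shear: A_b = π(0.625)²/4 = 0.3068 in². φR_n = 0.75 × 54 × 0.3068 × 6 × 1 = 74.6 kips.
Bearing (0.3125 in plate, F_u = 65 ksi): end bolts L_c = 0.9375 − 0.6875/2 = 0.59375, R_n = min(1.2×0.59375×0.3125×65, 2.4×0.625×0.3125×65) = 14.473 kips/bolt; interior L_c = 1.9375 − 0.6875 = 1.25, R_n = 30.469 kips/bolt. φR_n = 0.75 × (2×14.473 + 4×30.469) = 113.1 kips.
Tension yield (gross): A_g = 4.5625×0.3125 = 1.4258 in². φR_n = 0.90 × 50 × 1.4258 = 64.2 kips.
Tension rupture (net): A_n = (4.5625 − 2×0.75)×0.3125 = 0.95703 in² (U = 1.0, A_e = A_n). φR_n = 0.75 × 65 × 0.95703 = 46.7 kips.
Governing: min(74.6, 113.1, 64.2, 46.7) = 46.7 kips → net-section rupture.

46.7 kips (net-section rupture governs)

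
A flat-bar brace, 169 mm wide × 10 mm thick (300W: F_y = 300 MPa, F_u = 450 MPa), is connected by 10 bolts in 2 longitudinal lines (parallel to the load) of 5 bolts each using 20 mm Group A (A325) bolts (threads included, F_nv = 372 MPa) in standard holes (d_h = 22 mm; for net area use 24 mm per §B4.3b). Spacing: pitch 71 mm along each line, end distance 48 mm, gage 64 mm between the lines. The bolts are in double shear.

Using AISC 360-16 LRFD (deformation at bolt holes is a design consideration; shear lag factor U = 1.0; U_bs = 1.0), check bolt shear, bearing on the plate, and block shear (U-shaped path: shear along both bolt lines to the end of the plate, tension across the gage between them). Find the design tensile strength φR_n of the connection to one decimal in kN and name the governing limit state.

Bolt shear: A_b = π(20)²/4 = 314.16 mm². φR_n = 0.75 × 372 × 314.16 × 10 × 2 = 1753.0 kN.
Bearing (10 mm plate, F_u = 450 MPa): end bolts L_c = 48 − 22/2 = 37, R_n = min(1.2×37×10×450, 2.4×20×10×450) = 199.8 kN/bolt; interior L_c = 71 − 22 = 49, R_n = 216 kN/bolt. φR_n = 0.75 × (2×199.8 + 8×216) = 1595.7 kN.
Block shear: shear path 2×[48+4×71] = 2×332 mm, A_gv = 6640, A_nv = 2×(332 − 4.5×24)×10 = 4480 mm²; tension across gage: (64 − 1×24)×10 = 400 mm². R_n = min(0.6×450×4480, 0.6×300×6640) + 1.0×450×400 = min(1209.6, 1195.2) + 180 = 1375.2 kN. φR_n = 0.75 × 1375.2 = 1031.4 kN.
Governing: min(1753.0, 1595.7, 1031.4) = 1031.4 kN → block shear.

1031.4 kN (block shear governs)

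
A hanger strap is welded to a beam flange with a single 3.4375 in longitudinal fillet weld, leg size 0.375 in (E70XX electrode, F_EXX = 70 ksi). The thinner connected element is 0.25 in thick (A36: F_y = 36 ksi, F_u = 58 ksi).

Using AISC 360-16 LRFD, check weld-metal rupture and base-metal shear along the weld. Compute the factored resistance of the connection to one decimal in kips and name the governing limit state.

18.6 kips (base-metal shear governs)

Weld metal: throat = 0.707×0.375 = 0.26513 in, L = 3.4375 in. φR_n = 0.75 × 0.6 × 70 × 0.26513 × 3.4375 = 28.7 kips.
Base metal shear (0.25 in plate): yield φR_n = 1.0×0.6×36×0.25×3.4375 = 18.6 kips; rupture φR_n = 0.75×0.6×58×0.25×3.4375 = 22.4 kips; take 18.6 kips (yield).
Governing: min(28.7, 18.6) = 18.6 kips → base-metal shear.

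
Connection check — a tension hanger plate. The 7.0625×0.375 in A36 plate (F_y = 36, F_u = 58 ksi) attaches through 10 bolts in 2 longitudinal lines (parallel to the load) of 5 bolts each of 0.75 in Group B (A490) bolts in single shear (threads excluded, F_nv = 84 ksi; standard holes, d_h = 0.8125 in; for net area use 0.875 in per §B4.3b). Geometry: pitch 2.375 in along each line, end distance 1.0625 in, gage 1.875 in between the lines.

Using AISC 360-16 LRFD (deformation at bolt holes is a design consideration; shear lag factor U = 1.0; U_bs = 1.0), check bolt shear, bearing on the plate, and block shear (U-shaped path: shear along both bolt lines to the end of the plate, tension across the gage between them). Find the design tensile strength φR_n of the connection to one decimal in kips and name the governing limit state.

Bolt shear: A_b = π(0.75)²/4 = 0.44179 in². φR_n = 0.75 × 84 × 0.44179 × 10 × 1 = 278.3 kips.
Bearing (0.375 in plate, F_u = 58 ksi): end bolts L_c = 1.0625 − 0.8125/2 = 0.65625, R_n = min(1.2×0.65625×0.375×58, 2.4×0.75×0.375×58) = 17.128 kips/bolt; interior L_c = 2.375 − 0.8125 = 1.5625, R_n = 39.15 kips/bolt. φR_n = 0.75 × (2×17.128 + 8×39.15) = 260.6 kips.
Block shear: shear path 2×[1.0625+4×2.375] = 2×10.5625 in, A_gv = 7.9219, A_nv = 2×(10.5625 − 4.5×0.875)×0.375 = 4.9688 in²; tension across gage: (1.875 − 1×0.875)×0.375 = 0.375 in². R_n = min(0.6×58×4.9688, 0.6×36×7.9219) + 1.0×58×0.375 = min(172.91, 171.11) + 21.75 = 192.86 kips. φR_n = 0.75 × 192.86 = 144.6 kips.
Governing: min(278.3, 260.6, 144.6) = 144.6 kips → block shear.

144.6 kips (block shear governs)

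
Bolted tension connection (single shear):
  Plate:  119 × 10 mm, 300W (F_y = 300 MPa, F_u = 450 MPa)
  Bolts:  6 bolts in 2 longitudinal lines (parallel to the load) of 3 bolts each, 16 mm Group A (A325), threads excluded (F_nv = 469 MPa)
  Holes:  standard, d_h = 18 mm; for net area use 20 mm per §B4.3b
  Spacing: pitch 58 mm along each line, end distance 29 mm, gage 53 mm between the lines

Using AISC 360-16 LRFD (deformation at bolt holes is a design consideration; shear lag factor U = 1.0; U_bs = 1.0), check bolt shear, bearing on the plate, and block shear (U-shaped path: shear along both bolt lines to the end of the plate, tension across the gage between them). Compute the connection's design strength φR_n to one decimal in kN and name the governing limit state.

424.3 kN (bolt shear governs)

Bolt shear: A_b = π(16)²/4 = 201.06 mm². φR_n = 0.75 × 469 × 201.06 × 6 × 1 = 424.3 kN.
Bearing (10 mm plate, F_u = 450 MPa): end bolts L_c = 29 − 18/2 = 20, R_n = min(1.2×20×10×450, 2.4×16×10×450) = 108 kN/bolt; interior L_c = 58 − 18 = 40, R_n = 172.8 kN/bolt. φR_n = 0.75 × (2×108 + 4×172.8) = 680.4 kN.
Block shear: shear path 2×[29+2×58] = 2×145 mm, A_gv = 2900, A_nv = 2×(145 − 2.5×20)×10 = 1900 mm²; tension across gage: (53 − 1×20)×10 = 330 mm². R_n = min(0.6×450×1900, 0.6×300×2900) + 1.0×450×330 = min(513, 522) + 148.5 = 661.5 kN. φR_n = 0.75 × 661.5 = 496.1 kN.
Governing: min(424.3, 680.4, 496.1) = 424.3 kN → bolt shear.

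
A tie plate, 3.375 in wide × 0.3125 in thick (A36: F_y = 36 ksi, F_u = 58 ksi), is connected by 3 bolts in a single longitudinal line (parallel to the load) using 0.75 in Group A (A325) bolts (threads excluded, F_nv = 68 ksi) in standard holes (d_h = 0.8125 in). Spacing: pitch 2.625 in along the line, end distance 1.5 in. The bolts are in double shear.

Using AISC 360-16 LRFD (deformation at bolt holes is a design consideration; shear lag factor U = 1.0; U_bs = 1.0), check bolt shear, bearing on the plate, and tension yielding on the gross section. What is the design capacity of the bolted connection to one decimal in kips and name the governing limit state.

34.2 kips (gross-section yield governs)

Bolt shear: A_b = π(0.75)²/4 = 0.44179 in². φR_n = 0.75 × 68 × 0.44179 × 3 × 2 = 135.2 kips.
Bearing (0.3125 in plate, F_u = 58 ksi): end bolts L_c = 1.5 − 0.8125/2 = 1.09375, R_n = min(1.2×1.09375×0.3125×58, 2.4×0.75×0.3125×58) = 23.789 kips/bolt; interior L_c = 2.625 − 0.8125 = 1.8125, R_n = 32.625 kips/bolt. φR_n = 0.75 × (1×23.789 + 2×32.625) = 66.8 kips.
Tension yield (gross): A_g = 3.375×0.3125 = 1.0547 in². φR_n = 0.90 × 36 × 1.0547 = 34.2 kips.
Governing: min(135.2, 66.8, 34.2) = 34.2 kips → gross-section yield.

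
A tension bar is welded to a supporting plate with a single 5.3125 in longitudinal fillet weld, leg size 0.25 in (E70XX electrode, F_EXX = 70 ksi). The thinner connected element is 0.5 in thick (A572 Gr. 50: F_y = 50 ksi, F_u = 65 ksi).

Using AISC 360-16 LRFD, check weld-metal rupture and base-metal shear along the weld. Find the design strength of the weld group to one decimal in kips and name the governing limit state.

29.6 kips (weld metal governs)

Weld metal: throat = 0.707×0.25 = 0.17675 in, L = 5.3125 in. φR_n = 0.75 × 0.6 × 70 × 0.17675 × 5.3125 = 29.6 kips.
Base metal shear (0.5 in plate): yield φR_n = 1.0×0.6×50×0.5×5.3125 = 79.7 kips; rupture φR_n = 0.75×0.6×65×0.5×5.3125 = 77.7 kips; take 77.7 kips (rupture).
Governing: min(29.6, 77.7) = 29.6 kips → weld metal.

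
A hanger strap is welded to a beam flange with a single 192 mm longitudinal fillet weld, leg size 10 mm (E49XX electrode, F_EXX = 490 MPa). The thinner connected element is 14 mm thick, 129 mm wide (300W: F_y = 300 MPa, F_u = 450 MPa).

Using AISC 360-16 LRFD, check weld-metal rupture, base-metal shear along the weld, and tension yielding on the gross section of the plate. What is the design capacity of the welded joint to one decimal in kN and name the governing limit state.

Weld metal: throat = 0.707×10 = 7.07 mm, L = 192 mm. φR_n = 0.75 × 0.6 × 490 × 7.07 × 192 = 299.3 kN.
Base metal shear (14 mm plate): yield φR_n = 1.0×0.6×300×14×192 = 483.8 kN; rupture φR_n = 0.75×0.6×450×14×192 = 544.3 kN; take 483.8 kN (yield).
Tension yield (gross): A_g = 129×14 = 1806 mm². φR_n = 0.90 × 300 × 1806 = 487.6 kN.
Governing: min(299.3, 483.8, 487.6) = 299.3 kN → weld metal.

299.3 kN (weld metal governs)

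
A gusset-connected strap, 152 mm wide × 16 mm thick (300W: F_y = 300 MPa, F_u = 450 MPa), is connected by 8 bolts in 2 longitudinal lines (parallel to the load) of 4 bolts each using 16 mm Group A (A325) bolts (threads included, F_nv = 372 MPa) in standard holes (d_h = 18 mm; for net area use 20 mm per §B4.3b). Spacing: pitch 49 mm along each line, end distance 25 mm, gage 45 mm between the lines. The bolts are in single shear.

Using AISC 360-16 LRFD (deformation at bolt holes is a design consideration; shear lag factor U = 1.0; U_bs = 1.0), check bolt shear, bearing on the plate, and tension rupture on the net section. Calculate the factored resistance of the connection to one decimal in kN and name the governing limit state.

448.8 kN (bolt shear governs)

Bolt shear: A_b = π(16)²/4 = 201.06 mm². φR_n = 0.75 × 372 × 201.06 × 8 × 1 = 448.8 kN.
Bearing (16 mm plate, F_u = 450 MPa): end bolts L_c = 25 − 18/2 = 16, R_n = min(1.2×16×16×450, 2.4×16×16×450) = 138.24 kN/bolt; interior L_c = 49 − 18 = 31, R_n = 267.84 kN/bolt. φR_n = 0.75 × (2×138.24 + 6×267.84) = 1412.6 kN.
Tension rupture (net): A_n = (152 − 2×20)×16 = 1792 mm² (U = 1.0, A_e = A_n). φR_n = 0.75 × 450 × 1792 = 604.8 kN.
Governing: min(448.8, 1412.6, 604.8) = 448.8 kN → bolt shear.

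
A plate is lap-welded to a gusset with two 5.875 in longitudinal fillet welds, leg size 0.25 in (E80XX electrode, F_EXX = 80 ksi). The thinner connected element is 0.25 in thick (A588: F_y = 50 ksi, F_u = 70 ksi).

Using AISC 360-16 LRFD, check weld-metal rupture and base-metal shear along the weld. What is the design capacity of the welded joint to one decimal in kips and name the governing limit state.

74.8 kips (weld metal governs)

Weld metal: throat = 0.707×0.25 = 0.17675 in, L = 2×5.875 = 11.75 in. φR_n = 0.75 × 0.6 × 80 × 0.17675 × 11.75 = 74.8 kips.
Base metal shear (0.25 in plate): yield φR_n = 1.0×0.6×50×0.25×11.75 = 88.1 kips; rupture φR_n = 0.75×0.6×70×0.25×11.75 = 92.5 kips; take 88.1 kips (yield).
Governing: min(74.8, 88.1) = 74.8 kips → weld metal.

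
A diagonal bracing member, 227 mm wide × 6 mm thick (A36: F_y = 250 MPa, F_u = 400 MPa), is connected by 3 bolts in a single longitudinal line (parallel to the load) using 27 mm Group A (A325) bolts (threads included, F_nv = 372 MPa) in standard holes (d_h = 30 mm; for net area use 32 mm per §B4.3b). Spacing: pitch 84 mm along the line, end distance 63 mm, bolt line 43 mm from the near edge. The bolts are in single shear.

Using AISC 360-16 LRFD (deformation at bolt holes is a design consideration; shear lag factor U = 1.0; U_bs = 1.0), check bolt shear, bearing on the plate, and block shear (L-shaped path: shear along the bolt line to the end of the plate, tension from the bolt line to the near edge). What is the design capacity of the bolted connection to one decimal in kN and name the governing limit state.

Bolt shear: A_b = π(27)²/4 = 572.56 mm². φR_n = 0.75 × 372 × 572.56 × 3 × 1 = 479.2 kN.
Bearing (6 mm plate, F_u = 400 MPa): end bolts L_c = 63 − 30/2 = 48, R_n = min(1.2×48×6×400, 2.4×27×6×400) = 138.24 kN/bolt; interior L_c = 84 − 30 = 54, R_n = 155.52 kN/bolt. φR_n = 0.75 × (1×138.24 + 2×155.52) = 337.0 kN.
Block shear: shear path 1×[63+2×84] = 1×231 mm, A_gv = 1386, A_nv = 1×(231 − 2.5×32)×6 = 906 mm²; tension to near edge: (43 − 0.5×32)×6 = 162 mm². R_n = min(0.6×400×906, 0.6×250×1386) + 1.0×400×162 = min(217.44, 207.9) + 64.8 = 272.7 kN. φR_n = 0.75 × 272.7 = 204.5 kN.
Governing: min(479.2, 337.0, 204.5) = 204.5 kN → block shear.

204.5 kN (block shear governs)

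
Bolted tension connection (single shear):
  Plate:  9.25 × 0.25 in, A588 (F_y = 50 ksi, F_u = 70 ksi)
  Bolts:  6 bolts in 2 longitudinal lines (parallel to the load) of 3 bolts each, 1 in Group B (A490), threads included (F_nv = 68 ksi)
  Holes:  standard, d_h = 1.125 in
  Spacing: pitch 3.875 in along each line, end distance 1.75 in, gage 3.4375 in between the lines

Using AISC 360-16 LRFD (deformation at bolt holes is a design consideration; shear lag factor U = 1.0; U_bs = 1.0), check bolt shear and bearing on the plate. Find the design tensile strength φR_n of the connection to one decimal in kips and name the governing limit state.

163.4 kips (bearing governs)

Bolt shear: A_b = π(1)²/4 = 0.7854 in². φR_n = 0.75 × 68 × 0.7854 × 6 × 1 = 240.3 kips.
Bearing (0.25 in plate, F_u = 70 ksi): end bolts L_c = 1.75 − 1.125/2 = 1.1875, R_n = min(1.2×1.1875×0.25×70, 2.4×1×0.25×70) = 24.938 kips/bolt; interior L_c = 3.875 − 1.125 = 2.75, R_n = 42 kips/bolt. φR_n = 0.75 × (2×24.938 + 4×42) = 163.4 kips.
Governing: min(240.3, 163.4) = 163.4 kips → bearing.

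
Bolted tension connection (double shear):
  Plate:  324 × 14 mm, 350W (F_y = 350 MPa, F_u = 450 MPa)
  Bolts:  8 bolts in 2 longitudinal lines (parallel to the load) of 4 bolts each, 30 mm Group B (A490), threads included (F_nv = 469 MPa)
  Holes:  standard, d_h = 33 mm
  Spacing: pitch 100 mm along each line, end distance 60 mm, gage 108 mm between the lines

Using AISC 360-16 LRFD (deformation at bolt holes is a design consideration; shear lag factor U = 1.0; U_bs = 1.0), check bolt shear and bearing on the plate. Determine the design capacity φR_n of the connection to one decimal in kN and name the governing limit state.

2534.5 kN (bearing governs)

Bolt shear: A_b = π(30)²/4 = 706.86 mm². φR_n = 0.75 × 469 × 706.86 × 8 × 2 = 3978.2 kN.
Bearing (14 mm plate, F_u = 450 MPa): end bolts L_c = 60 − 33/2 = 43.5, R_n = min(1.2×43.5×14×450, 2.4×30×14×450) = 328.86 kN/bolt; interior L_c = 100 − 33 = 67, R_n = 453.6 kN/bolt. φR_n = 0.75 × (2×328.86 + 6×453.6) = 2534.5 kN.
Governing: min(3978.2, 2534.5) = 2534.5 kN → bearing.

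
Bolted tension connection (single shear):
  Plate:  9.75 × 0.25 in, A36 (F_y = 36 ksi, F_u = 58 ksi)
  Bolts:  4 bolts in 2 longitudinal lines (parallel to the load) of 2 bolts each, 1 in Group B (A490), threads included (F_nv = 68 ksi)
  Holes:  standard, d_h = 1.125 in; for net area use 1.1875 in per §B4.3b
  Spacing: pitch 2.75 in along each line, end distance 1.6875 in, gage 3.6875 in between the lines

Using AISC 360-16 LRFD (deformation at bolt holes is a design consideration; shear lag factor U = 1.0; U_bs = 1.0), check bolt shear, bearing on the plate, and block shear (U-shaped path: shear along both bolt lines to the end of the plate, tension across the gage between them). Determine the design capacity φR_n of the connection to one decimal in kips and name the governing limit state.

61.9 kips (block shear governs)

Bolt shear: A_b = π(1)²/4 = 0.7854 in². φR_n = 0.75 × 68 × 0.7854 × 4 × 1 = 160.2 kips.
Bearing (0.25 in plate, F_u = 58 ksi): end bolts L_c = 1.6875 − 1.125/2 = 1.125, R_n = min(1.2×1.125×0.25×58, 2.4×1×0.25×58) = 19.575 kips/bolt; interior L_c = 2.75 − 1.125 = 1.625, R_n = 28.275 kips/bolt. φR_n = 0.75 × (2×19.575 + 2×28.275) = 71.8 kips.
Block shear: shear path 2×[1.6875+1×2.75] = 2×4.4375 in, A_gv = 2.2188, A_nv = 2×(4.4375 − 1.5×1.1875)×0.25 = 1.3281 in²; tension across gage: (3.6875 − 1×1.1875)×0.25 = 0.625 in². R_n = min(0.6×58×1.3281, 0.6×36×2.2188) + 1.0×58×0.625 = min(46.218, 47.926) + 36.25 = 82.468 kips. φR_n = 0.75 × 82.468 = 61.9 kips.
Governing: min(160.2, 71.8, 61.9) = 61.9 kips → block shear.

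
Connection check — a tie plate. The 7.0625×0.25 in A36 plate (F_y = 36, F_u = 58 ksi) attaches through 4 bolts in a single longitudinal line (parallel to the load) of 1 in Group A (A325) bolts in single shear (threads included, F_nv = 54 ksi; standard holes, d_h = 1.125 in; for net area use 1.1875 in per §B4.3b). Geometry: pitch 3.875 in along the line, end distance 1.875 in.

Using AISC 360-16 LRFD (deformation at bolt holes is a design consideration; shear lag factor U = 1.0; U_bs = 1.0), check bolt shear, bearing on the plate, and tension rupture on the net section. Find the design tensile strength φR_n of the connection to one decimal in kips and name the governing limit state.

Bolt shear: A_b = π(1)²/4 = 0.7854 in². φR_n = 0.75 × 54 × 0.7854 × 4 × 1 = 127.2 kips.
Bearing (0.25 in plate, F_u = 58 ksi): end bolts L_c = 1.875 − 1.125/2 = 1.3125, R_n = min(1.2×1.3125×0.25×58, 2.4×1×0.25×58) = 22.838 kips/bolt; interior L_c = 3.875 − 1.125 = 2.75, R_n = 34.8 kips/bolt. φR_n = 0.75 × (1×22.838 + 3×34.8) = 95.4 kips.
Tension rupture (net): A_n = (7.0625 − 1×1.1875)×0.25 = 1.4688 in² (U = 1.0, A_e = A_n). φR_n = 0.75 × 58 × 1.4688 = 63.9 kips.
Governing: min(127.2, 95.4, 63.9) = 63.9 kips → net-section rupture.

63.9 kips (net-section rupture governs)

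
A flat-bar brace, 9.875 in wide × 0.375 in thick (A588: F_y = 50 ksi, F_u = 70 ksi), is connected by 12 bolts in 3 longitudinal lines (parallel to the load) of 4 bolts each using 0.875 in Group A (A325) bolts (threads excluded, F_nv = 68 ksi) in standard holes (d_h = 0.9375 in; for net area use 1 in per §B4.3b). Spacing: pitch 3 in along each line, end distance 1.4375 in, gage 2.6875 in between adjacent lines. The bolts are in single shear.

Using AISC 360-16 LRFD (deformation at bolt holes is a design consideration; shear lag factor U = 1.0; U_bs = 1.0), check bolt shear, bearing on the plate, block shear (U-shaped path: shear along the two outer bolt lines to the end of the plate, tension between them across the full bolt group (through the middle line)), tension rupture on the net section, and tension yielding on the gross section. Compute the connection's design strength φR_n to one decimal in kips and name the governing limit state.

135.4 kips (net-section rupture governs)

Bolt shear: A_b = π(0.875)²/4 = 0.60132 in². φR_n = 0.75 × 68 × 0.60132 × 12 × 1 = 368.0 kips.
Bearing (0.375 in plate, F_u = 70 ksi): end bolts L_c = 1.4375 − 0.9375/2 = 0.96875, R_n = min(1.2×0.96875×0.375×70, 2.4×0.875×0.375×70) = 30.516 kips/bolt; interior L_c = 3 − 0.9375 = 2.0625, R_n = 55.125 kips/bolt. φR_n = 0.75 × (3×30.516 + 9×55.125) = 440.8 kips.
Block shear: shear path 2×[1.4375+3×3] = 2×10.4375 in, A_gv = 7.8281, A_nv = 2×(10.4375 − 3.5×1)×0.375 = 5.2031 in²; tension across gage: (5.375 − 2×1)×0.375 = 1.2656 in². R_n = min(0.6×70×5.2031, 0.6×50×7.8281) + 1.0×70×1.2656 = min(218.53, 234.84) + 88.592 = 307.12 kips. φR_n = 0.75 × 307.12 = 230.3 kips.
Tension rupture (net): A_n = (9.875 − 3×1)×0.375 = 2.5781 in² (U = 1.0, A_e = A_n). φR_n = 0.75 × 70 × 2.5781 = 135.4 kips.
Tension yield (gross): A_g = 9.875×0.375 = 3.7031 in². φR_n = 0.90 × 50 × 3.7031 = 166.6 kips.
Governing: min(368.0, 440.8, 230.3, 135.4, 166.6) = 135.4 kips → net-section rupture.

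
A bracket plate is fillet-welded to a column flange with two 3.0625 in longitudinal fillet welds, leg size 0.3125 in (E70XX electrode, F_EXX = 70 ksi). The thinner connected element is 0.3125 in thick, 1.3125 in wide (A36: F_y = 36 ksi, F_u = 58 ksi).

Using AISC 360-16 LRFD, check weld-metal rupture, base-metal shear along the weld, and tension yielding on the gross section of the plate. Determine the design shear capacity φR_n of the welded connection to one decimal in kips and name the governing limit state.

Weld metal: throat = 0.707×0.3125 = 0.22094 in, L = 2×3.0625 = 6.125 in. φR_n = 0.75 × 0.6 × 70 × 0.22094 × 6.125 = 42.6 kips.
Base metal shear (0.3125 in plate): yield φR_n = 1.0×0.6×36×0.3125×6.125 = 41.3 kips; rupture φR_n = 0.75×0.6×58×0.3125×6.125 = 50.0 kips; take 41.3 kips (yield).
Tension yield (gross): A_g = 1.3125×0.3125 = 0.41016 in². φR_n = 0.90 × 36 × 0.41016 = 13.3 kips.
Governing: min(42.6, 41.3, 13.3) = 13.3 kips → gross-section yield.

13.3 kips (gross-section yield governs)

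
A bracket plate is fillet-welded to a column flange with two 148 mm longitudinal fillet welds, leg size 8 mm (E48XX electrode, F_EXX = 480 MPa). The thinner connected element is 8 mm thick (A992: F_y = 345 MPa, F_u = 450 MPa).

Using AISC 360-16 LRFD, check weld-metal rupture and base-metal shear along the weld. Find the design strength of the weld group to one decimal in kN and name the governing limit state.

361.6 kN (weld metal governs)

Weld metal: throat = 0.707×8 = 5.656 mm, L = 2×148 = 296 mm. φR_n = 0.75 × 0.6 × 480 × 5.656 × 296 = 361.6 kN.
Base metal shear (8 mm plate): yield φR_n = 1.0×0.6×345×8×296 = 490.2 kN; rupture φR_n = 0.75×0.6×450×8×296 = 479.5 kN; take 479.5 kN (rupture).
Governing: min(361.6, 479.5) = 361.6 kN → weld metal.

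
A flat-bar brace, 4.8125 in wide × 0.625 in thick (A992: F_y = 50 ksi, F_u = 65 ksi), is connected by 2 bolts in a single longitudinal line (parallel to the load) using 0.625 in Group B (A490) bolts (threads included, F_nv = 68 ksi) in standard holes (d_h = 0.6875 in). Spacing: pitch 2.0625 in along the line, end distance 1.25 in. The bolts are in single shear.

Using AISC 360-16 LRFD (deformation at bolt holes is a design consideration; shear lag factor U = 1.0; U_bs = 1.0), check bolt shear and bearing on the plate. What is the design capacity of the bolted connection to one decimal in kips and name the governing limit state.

Bolt shear: A_b = π(0.625)²/4 = 0.3068 in². φR_n = 0.75 × 68 × 0.3068 × 2 × 1 = 31.3 kips.
Bearing (0.625 in plate, F_u = 65 ksi): end bolts L_c = 1.25 − 0.6875/2 = 0.90625, R_n = min(1.2×0.90625×0.625×65, 2.4×0.625×0.625×65) = 44.18 kips/bolt; interior L_c = 2.0625 − 0.6875 = 1.375, R_n = 60.938 kips/bolt. φR_n = 0.75 × (1×44.18 + 1×60.938) = 78.8 kips.
Governing: min(31.3, 78.8) = 31.3 kips → bolt shear.

31.3 kips (bolt shear governs)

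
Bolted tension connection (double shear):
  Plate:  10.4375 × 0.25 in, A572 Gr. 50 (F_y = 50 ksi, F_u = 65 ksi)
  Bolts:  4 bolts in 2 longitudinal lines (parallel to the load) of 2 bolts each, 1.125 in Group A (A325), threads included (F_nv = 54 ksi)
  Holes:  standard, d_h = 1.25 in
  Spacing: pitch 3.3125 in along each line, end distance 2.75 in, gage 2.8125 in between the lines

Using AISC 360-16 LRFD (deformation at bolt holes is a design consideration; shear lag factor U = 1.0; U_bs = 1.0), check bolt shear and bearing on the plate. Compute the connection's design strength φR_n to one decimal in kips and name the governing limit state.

122.5 kips (bearing governs)

Bolt shear: A_b = π(1.125)²/4 = 0.99402 in². φR_n = 0.75 × 54 × 0.99402 × 4 × 2 = 322.1 kips.
Bearing (0.25 in plate, F_u = 65 ksi): end bolts L_c = 2.75 − 1.25/2 = 2.125, R_n = min(1.2×2.125×0.25×65, 2.4×1.125×0.25×65) = 41.438 kips/bolt; interior L_c = 3.3125 − 1.25 = 2.0625, R_n = 40.219 kips/bolt. φR_n = 0.75 × (2×41.438 + 2×40.219) = 122.5 kips.
Governing: min(322.1, 122.5) = 122.5 kips → bearing.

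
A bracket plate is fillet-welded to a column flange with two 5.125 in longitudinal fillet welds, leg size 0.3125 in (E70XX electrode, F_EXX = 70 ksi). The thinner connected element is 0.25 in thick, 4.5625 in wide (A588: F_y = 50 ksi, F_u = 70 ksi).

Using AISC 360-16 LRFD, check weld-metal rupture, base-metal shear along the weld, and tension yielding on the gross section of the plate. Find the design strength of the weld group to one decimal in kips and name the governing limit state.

51.3 kips (gross-section yield governs)

Weld metal: throat = 0.707×0.3125 = 0.22094 in, L = 2×5.125 = 10.25 in. φR_n = 0.75 × 0.6 × 70 × 0.22094 × 10.25 = 71.3 kips.
Base metal shear (0.25 in plate): yield φR_n = 1.0×0.6×50×0.25×10.25 = 76.9 kips; rupture φR_n = 0.75×0.6×70×0.25×10.25 = 80.7 kips; take 76.9 kips (yield).
Tension yield (gross): A_g = 4.5625×0.25 = 1.1406 in². φR_n = 0.90 × 50 × 1.1406 = 51.3 kips.
Governing: min(71.3, 76.9, 51.3) = 51.3 kips → gross-section yield.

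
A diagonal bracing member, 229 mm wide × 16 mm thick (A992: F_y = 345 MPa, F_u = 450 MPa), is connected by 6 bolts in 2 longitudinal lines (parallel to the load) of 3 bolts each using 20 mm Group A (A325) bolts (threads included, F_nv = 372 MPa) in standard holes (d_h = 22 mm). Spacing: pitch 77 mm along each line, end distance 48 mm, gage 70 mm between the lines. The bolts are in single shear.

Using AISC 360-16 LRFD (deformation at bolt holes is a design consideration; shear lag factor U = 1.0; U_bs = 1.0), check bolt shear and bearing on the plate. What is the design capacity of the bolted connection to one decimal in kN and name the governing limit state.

Bolt shear: A_b = π(20)²/4 = 314.16 mm². φR_n = 0.75 × 372 × 314.16 × 6 × 1 = 525.9 kN.
Bearing (16 mm plate, F_u = 450 MPa): end bolts L_c = 48 − 22/2 = 37, R_n = min(1.2×37×16×450, 2.4×20×16×450) = 319.68 kN/bolt; interior L_c = 77 − 22 = 55, R_n = 345.6 kN/bolt. φR_n = 0.75 × (2×319.68 + 4×345.6) = 1516.3 kN.
Governing: min(525.9, 1516.3) = 525.9 kN → bolt shear.

525.9 kN (bolt shear governs)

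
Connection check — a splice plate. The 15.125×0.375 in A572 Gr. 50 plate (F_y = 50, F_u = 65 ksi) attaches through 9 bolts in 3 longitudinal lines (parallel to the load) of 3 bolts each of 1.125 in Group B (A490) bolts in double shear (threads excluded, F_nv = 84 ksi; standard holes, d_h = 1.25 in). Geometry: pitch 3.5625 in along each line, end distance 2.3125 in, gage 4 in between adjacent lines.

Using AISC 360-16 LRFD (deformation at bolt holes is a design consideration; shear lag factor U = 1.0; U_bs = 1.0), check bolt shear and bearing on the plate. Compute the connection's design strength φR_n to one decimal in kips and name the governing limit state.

Bolt shear: A_b = π(1.125)²/4 = 0.99402 in². φR_n = 0.75 × 84 × 0.99402 × 9 × 2 = 1127.2 kips.
Bearing (0.375 in plate, F_u = 65 ksi): end bolts L_c = 2.3125 − 1.25/2 = 1.6875, R_n = min(1.2×1.6875×0.375×65, 2.4×1.125×0.375×65) = 49.359 kips/bolt; interior L_c = 3.5625 − 1.25 = 2.3125, R_n = 65.813 kips/bolt. φR_n = 0.75 × (3×49.359 + 6×65.813) = 407.2 kips.
Governing: min(1127.2, 407.2) = 407.2 kips → bearing.

407.2 kips (bearing governs)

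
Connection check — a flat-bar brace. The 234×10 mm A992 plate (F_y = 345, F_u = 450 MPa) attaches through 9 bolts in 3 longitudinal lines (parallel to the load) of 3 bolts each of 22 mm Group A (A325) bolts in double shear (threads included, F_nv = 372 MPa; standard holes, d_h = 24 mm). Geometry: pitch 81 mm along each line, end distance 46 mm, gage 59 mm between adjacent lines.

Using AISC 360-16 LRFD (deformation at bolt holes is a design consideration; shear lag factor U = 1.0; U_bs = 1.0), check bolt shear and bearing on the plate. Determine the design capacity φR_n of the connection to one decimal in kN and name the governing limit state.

Bolt shear: A_b = π(22)²/4 = 380.13 mm². φR_n = 0.75 × 372 × 380.13 × 9 × 2 = 1909.0 kN.
Bearing (10 mm plate, F_u = 450 MPa): end bolts L_c = 46 − 24/2 = 34, R_n = min(1.2×34×10×450, 2.4×22×10×450) = 183.6 kN/bolt; interior L_c = 81 − 24 = 57, R_n = 237.6 kN/bolt. φR_n = 0.75 × (3×183.6 + 6×237.6) = 1482.3 kN.
Governing: min(1909.0, 1482.3) = 1482.3 kN → bearing.

1482.3 kN (bearing governs)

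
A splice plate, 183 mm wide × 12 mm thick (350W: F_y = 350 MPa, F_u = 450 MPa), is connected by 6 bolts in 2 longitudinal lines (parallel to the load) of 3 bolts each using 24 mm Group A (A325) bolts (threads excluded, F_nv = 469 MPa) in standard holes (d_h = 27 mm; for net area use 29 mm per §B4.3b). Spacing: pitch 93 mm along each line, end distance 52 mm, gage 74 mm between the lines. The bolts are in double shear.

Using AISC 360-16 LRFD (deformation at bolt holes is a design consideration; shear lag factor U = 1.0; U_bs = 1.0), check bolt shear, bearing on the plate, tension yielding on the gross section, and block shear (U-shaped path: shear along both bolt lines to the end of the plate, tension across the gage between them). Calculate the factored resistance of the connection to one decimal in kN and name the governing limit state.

Bolt shear: A_b = π(24)²/4 = 452.39 mm². φR_n = 0.75 × 469 × 452.39 × 6 × 2 = 1909.5 kN.
Bearing (12 mm plate, F_u = 450 MPa): end bolts L_c = 52 − 27/2 = 38.5, R_n = min(1.2×38.5×12×450, 2.4×24×12×450) = 249.48 kN/bolt; interior L_c = 93 − 27 = 66, R_n = 311.04 kN/bolt. φR_n = 0.75 × (2×249.48 + 4×311.04) = 1307.3 kN.
Tension yield (gross): A_g = 183×12 = 2196 mm². φR_n = 0.90 × 350 × 2196 = 691.7 kN.
Block shear: shear path 2×[52+2×93] = 2×238 mm, A_gv = 5712, A_nv = 2×(238 − 2.5×29)×12 = 3972 mm²; tension across gage: (74 − 1×29)×12 = 540 mm². R_n = min(0.6×450×3972, 0.6×350×5712) + 1.0×450×540 = min(1072.4, 1199.5) + 243 = 1315.4 kN. φR_n = 0.75 × 1315.4 = 986.6 kN.
Governing: min(1909.5, 1307.3, 691.7, 986.6) = 691.7 kN → gross-section yield.

691.7 kN (gross-section yield governs)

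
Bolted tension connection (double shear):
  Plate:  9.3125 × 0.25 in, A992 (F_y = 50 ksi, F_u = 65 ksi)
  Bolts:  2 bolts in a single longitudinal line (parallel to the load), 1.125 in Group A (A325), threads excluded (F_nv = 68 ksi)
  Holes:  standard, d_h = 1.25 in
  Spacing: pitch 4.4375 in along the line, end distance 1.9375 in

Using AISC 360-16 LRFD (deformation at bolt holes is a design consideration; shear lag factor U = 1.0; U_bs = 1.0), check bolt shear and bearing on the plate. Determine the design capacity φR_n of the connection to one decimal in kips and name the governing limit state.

Bolt shear: A_b = π(1.125)²/4 = 0.99402 in². φR_n = 0.75 × 68 × 0.99402 × 2 × 2 = 202.8 kips.
Bearing (0.25 in plate, F_u = 65 ksi): end bolts L_c = 1.9375 − 1.25/2 = 1.3125, R_n = min(1.2×1.3125×0.25×65, 2.4×1.125×0.25×65) = 25.594 kips/bolt; interior L_c = 4.4375 − 1.25 = 3.1875, R_n = 43.875 kips/bolt. φR_n = 0.75 × (1×25.594 + 1×43.875) = 52.1 kips.
Governing: min(202.8, 52.1) = 52.1 kips → bearing.

52.1 kips (bearing governs)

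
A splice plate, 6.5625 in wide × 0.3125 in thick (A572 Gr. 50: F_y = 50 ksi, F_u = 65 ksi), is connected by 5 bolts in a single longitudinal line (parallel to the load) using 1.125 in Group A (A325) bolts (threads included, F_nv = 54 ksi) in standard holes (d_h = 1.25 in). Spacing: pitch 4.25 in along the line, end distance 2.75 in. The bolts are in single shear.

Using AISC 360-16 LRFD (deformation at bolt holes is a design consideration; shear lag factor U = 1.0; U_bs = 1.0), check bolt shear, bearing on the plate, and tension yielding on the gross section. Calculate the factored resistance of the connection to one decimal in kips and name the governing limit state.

92.3 kips (gross-section yield governs)

Bolt shear: A_b = π(1.125)²/4 = 0.99402 in². φR_n = 0.75 × 54 × 0.99402 × 5 × 1 = 201.3 kips.
Bearing (0.3125 in plate, F_u = 65 ksi): end bolts L_c = 2.75 − 1.25/2 = 2.125, R_n = min(1.2×2.125×0.3125×65, 2.4×1.125×0.3125×65) = 51.797 kips/bolt; interior L_c = 4.25 − 1.25 = 3, R_n = 54.844 kips/bolt. φR_n = 0.75 × (1×51.797 + 4×54.844) = 203.4 kips.
Tension yield (gross): A_g = 6.5625×0.3125 = 2.0508 in². φR_n = 0.90 × 50 × 2.0508 = 92.3 kips.
Governing: min(201.3, 203.4, 92.3) = 92.3 kips → gross-section yield.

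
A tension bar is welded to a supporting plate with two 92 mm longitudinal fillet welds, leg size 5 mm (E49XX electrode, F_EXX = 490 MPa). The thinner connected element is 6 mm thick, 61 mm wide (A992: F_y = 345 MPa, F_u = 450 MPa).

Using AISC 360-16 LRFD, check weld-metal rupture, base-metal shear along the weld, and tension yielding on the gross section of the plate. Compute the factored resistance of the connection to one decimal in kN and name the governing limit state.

113.6 kN (gross-section yield governs)

Weld metal: throat = 0.707×5 = 3.535 mm, L = 2×92 = 184 mm. φR_n = 0.75 × 0.6 × 490 × 3.535 × 184 = 143.4 kN.
Base metal shear (6 mm plate): yield φR_n = 1.0×0.6×345×6×184 = 228.5 kN; rupture φR_n = 0.75×0.6×450×6×184 = 223.6 kN; take 223.6 kN (rupture).
Tension yield (gross): A_g = 61×6 = 366 mm². φR_n = 0.90 × 345 × 366 = 113.6 kN.
Governing: min(143.4, 223.6, 113.6) = 113.6 kN → gross-section yield.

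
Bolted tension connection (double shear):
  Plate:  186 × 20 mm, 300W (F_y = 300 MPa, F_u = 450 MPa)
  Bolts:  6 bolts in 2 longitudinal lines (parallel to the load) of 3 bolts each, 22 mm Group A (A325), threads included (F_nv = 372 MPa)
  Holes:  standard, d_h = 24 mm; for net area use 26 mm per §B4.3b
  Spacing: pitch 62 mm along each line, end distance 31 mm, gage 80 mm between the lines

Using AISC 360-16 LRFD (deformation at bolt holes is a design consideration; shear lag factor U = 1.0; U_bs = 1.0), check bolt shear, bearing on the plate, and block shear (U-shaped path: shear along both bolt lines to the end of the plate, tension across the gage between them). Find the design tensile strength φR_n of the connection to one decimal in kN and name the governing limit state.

Bolt shear: A_b = π(22)²/4 = 380.13 mm². φR_n = 0.75 × 372 × 380.13 × 6 × 2 = 1272.7 kN.
Bearing (20 mm plate, F_u = 450 MPa): end bolts L_c = 31 − 24/2 = 19, R_n = min(1.2×19×20×450, 2.4×22×20×450) = 205.2 kN/bolt; interior L_c = 62 − 24 = 38, R_n = 410.4 kN/bolt. φR_n = 0.75 × (2×205.2 + 4×410.4) = 1539.0 kN.
Block shear: shear path 2×[31+2×62] = 2×155 mm, A_gv = 6200, A_nv = 2×(155 − 2.5×26)×20 = 3600 mm²; tension across gage: (80 − 1×26)×20 = 1080 mm². R_n = min(0.6×450×3600, 0.6×300×6200) + 1.0×450×1080 = min(972, 1116) + 486 = 1458 kN. φR_n = 0.75 × 1458 = 1093.5 kN.
Governing: min(1272.7, 1539.0, 1093.5) = 1093.5 kN → block shear.

1093.5 kN (block shear governs)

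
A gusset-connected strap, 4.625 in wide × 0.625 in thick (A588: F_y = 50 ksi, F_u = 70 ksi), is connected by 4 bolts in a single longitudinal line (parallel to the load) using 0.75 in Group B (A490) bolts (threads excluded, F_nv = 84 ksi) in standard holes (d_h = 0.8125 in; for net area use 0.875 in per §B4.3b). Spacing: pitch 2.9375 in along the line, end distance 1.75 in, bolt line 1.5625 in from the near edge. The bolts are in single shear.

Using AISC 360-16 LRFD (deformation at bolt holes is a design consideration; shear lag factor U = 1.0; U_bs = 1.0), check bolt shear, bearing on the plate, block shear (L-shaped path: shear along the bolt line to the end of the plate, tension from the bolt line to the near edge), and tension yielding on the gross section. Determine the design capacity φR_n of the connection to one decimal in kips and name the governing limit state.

Bolt shear: A_b = π(0.75)²/4 = 0.44179 in². φR_n = 0.75 × 84 × 0.44179 × 4 × 1 = 111.3 kips.
Bearing (0.625 in plate, F_u = 70 ksi): end bolts L_c = 1.75 − 0.8125/2 = 1.34375, R_n = min(1.2×1.34375×0.625×70, 2.4×0.75×0.625×70) = 70.547 kips/bolt; interior L_c = 2.9375 − 0.8125 = 2.125, R_n = 78.75 kips/bolt. φR_n = 0.75 × (1×70.547 + 3×78.75) = 230.1 kips.
Block shear: shear path 1×[1.75+3×2.9375] = 1×10.5625 in, A_gv = 6.6016, A_nv = 1×(10.5625 − 3.5×0.875)×0.625 = 4.6875 in²; tension to near edge: (1.5625 − 0.5×0.875)×0.625 = 0.70313 in². R_n = min(0.6×70×4.6875, 0.6×50×6.6016) + 1.0×70×0.70313 = min(196.88, 198.05) + 49.219 = 246.1 kips. φR_n = 0.75 × 246.1 = 184.6 kips.
Tension yield (gross): A_g = 4.625×0.625 = 2.8906 in². φR_n = 0.90 × 50 × 2.8906 = 130.1 kips.
Governing: min(111.3, 230.1, 184.6, 130.1) = 111.3 kips → bolt shear.

111.3 kips (bolt shear governs)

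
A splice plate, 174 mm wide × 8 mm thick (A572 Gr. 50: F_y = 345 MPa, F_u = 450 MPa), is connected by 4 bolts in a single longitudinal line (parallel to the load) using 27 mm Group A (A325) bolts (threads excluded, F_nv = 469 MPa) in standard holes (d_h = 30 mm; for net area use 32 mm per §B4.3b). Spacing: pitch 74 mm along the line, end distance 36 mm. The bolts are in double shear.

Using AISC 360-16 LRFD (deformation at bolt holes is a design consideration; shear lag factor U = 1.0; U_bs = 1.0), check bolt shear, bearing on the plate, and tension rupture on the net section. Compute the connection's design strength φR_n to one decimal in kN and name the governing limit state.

Bolt shear: A_b = π(27)²/4 = 572.56 mm². φR_n = 0.75 × 469 × 572.56 × 4 × 2 = 1611.2 kN.
Bearing (8 mm plate, F_u = 450 MPa): end bolts L_c = 36 − 30/2 = 21, R_n = min(1.2×21×8×450, 2.4×27×8×450) = 90.72 kN/bolt; interior L_c = 74 − 30 = 44, R_n = 190.08 kN/bolt. φR_n = 0.75 × (1×90.72 + 3×190.08) = 495.7 kN.
Tension rupture (net): A_n = (174 − 1×32)×8 = 1136 mm² (U = 1.0, A_e = A_n). φR_n = 0.75 × 450 × 1136 = 383.4 kN.
Governing: min(1611.2, 495.7, 383.4) = 383.4 kN → net-section rupture.

383.4 kN (net-section rupture governs)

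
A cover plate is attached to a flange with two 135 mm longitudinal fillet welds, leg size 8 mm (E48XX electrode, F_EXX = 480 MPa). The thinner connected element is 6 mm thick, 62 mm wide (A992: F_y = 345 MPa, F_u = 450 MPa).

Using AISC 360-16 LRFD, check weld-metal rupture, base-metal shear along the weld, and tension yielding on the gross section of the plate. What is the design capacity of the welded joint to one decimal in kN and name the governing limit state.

Weld metal: throat = 0.707×8 = 5.656 mm, L = 2×135 = 270 mm. φR_n = 0.75 × 0.6 × 480 × 5.656 × 270 = 329.9 kN.
Base metal shear (6 mm plate): yield φR_n = 1.0×0.6×345×6×270 = 335.3 kN; rupture φR_n = 0.75×0.6×450×6×270 = 328.1 kN; take 328.1 kN (rupture).
Tension yield (gross): A_g = 62×6 = 372 mm². φR_n = 0.90 × 345 × 372 = 115.5 kN.
Governing: min(329.9, 328.1, 115.5) = 115.5 kN → gross-section yield.

115.5 kN (gross-section yield governs)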